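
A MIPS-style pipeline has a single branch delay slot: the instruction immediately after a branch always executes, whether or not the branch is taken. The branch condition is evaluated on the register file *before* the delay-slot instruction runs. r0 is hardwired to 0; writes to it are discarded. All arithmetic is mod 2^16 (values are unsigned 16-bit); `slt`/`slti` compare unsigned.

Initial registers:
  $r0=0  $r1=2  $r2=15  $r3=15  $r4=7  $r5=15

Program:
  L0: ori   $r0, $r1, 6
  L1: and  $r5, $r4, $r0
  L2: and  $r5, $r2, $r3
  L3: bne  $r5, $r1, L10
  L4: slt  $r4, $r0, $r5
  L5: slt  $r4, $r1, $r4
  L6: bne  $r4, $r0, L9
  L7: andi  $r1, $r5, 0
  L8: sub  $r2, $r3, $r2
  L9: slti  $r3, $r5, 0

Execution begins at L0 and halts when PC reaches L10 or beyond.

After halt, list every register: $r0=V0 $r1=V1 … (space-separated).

#0 ori   $r0, $r1, 6 ; 0/2/15/15/7/15
#1 and  $r5, $r4, $r0 ; 0/2/15/15/7/0
#2 and  $r5, $r2, $r3 ; 0/2/15/15/7/15
#3 bne  $r5, $r1, L10 ; 0/2/15/15/7/15 ; →target
#4 slt  $r4, $r0, $r5 ; 0/2/15/15/1/15

$r0=0 $r1=2 $r2=15 $r3=15 $r4=1 $r5=15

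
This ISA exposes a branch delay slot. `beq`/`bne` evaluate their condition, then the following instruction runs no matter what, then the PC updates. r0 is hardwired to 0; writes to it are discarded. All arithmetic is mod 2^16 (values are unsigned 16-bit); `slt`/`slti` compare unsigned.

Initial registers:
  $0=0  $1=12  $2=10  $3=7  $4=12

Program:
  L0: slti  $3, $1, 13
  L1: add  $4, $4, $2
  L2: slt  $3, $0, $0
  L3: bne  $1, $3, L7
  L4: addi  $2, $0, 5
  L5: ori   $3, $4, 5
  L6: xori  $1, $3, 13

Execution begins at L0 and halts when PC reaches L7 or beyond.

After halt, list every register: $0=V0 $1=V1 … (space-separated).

[0] slti  $3, $1, 13  →  {$0:0, $1:12, $2:10, $3:1, $4:12}
[1] add  $4, $4, $2  →  {$0:0, $1:12, $2:10, $3:1, $4:22}
[2] slt  $3, $0, $0  →  {$0:0, $1:12, $2:10, $3:0, $4:22}
[3] bne  $1, $3, L7  →  {$0:0, $1:12, $2:10, $3:0, $4:22}  ⟨branch taken⟩
[4] addi  $2, $0, 5  →  {$0:0, $1:12, $2:5, $3:0, $4:22}

$0=0 $1=12 $2=5 $3=0 $4=22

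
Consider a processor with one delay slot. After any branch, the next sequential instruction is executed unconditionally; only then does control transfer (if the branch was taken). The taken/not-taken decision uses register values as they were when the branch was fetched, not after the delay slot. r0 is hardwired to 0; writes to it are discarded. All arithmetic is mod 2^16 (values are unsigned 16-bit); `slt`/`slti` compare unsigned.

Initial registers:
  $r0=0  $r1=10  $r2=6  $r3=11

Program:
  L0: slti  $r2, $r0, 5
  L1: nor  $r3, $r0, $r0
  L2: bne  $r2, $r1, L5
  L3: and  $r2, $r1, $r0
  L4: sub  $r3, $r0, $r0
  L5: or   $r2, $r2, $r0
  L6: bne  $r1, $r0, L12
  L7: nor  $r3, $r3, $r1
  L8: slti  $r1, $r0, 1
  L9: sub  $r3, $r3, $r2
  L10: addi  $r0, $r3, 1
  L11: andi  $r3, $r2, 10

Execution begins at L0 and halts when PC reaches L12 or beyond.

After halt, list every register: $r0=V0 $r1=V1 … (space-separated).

$r0=0 $r1=10 $r2=0 $r3=0

PC=0  slti  $r2, $r0, 5      | $r0=0 $r1=10 $r2=1 $r3=11
PC=1  nor  $r3, $r0, $r0     | $r0=0 $r1=10 $r2=1 $r3=65535
PC=2  bne  $r2, $r1, L5      | $r0=0 $r1=10 $r2=1 $r3=65535  [TAKEN]
PC=3  and  $r2, $r1, $r0     | $r0=0 $r1=10 $r2=0 $r3=65535
PC=5  or   $r2, $r2, $r0     | $r0=0 $r1=10 $r2=0 $r3=65535
PC=6  bne  $r1, $r0, L12     | $r0=0 $r1=10 $r2=0 $r3=65535  [TAKEN]
PC=7  nor  $r3, $r3, $r1     | $r0=0 $r1=10 $r2=0 $r3=0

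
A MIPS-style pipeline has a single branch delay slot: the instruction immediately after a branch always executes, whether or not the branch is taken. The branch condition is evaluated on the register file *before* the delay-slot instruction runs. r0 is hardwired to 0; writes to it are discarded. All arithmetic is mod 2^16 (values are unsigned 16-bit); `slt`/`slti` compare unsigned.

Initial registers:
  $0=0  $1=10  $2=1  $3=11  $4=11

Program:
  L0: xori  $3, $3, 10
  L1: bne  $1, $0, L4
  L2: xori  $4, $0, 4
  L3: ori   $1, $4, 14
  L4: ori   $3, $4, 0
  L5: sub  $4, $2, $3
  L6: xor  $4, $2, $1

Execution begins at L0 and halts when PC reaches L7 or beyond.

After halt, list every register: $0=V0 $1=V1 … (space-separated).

$0=0 $1=10 $2=1 $3=4 $4=11

[0] xori  $3, $3, 10  →  {$0:0, $1:10, $2:1, $3:1, $4:11}
[1] bne  $1, $0, L4  →  {$0:0, $1:10, $2:1, $3:1, $4:11}  ⟨branch taken⟩
[2] xori  $4, $0, 4  →  {$0:0, $1:10, $2:1, $3:1, $4:4}
[4] ori   $3, $4, 0  →  {$0:0, $1:10, $2:1, $3:4, $4:4}
[5] sub  $4, $2, $3  →  {$0:0, $1:10, $2:1, $3:4, $4:65533}
[6] xor  $4, $2, $1  →  {$0:0, $1:10, $2:1, $3:4, $4:11}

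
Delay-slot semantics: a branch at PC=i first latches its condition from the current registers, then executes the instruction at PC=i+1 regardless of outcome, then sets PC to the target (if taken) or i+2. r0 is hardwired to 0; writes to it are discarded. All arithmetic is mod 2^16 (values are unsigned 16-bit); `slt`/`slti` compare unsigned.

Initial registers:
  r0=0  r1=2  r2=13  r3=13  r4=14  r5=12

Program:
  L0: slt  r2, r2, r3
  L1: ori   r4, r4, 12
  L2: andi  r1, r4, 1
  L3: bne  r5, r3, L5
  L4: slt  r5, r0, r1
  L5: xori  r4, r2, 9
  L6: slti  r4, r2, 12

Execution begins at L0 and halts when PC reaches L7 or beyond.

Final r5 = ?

0

#0 slt  r2, r2, r3 ; 0/2/0/13/14/12
#1 ori   r4, r4, 12 ; 0/2/0/13/14/12
#2 andi  r1, r4, 1 ; 0/0/0/13/14/12
#3 bne  r5, r3, L5 ; 0/0/0/13/14/12 ; →target
#4 slt  r5, r0, r1 ; 0/0/0/13/14/0
#5 xori  r4, r2, 9 ; 0/0/0/13/9/0
#6 slti  r4, r2, 12 ; 0/0/0/13/1/0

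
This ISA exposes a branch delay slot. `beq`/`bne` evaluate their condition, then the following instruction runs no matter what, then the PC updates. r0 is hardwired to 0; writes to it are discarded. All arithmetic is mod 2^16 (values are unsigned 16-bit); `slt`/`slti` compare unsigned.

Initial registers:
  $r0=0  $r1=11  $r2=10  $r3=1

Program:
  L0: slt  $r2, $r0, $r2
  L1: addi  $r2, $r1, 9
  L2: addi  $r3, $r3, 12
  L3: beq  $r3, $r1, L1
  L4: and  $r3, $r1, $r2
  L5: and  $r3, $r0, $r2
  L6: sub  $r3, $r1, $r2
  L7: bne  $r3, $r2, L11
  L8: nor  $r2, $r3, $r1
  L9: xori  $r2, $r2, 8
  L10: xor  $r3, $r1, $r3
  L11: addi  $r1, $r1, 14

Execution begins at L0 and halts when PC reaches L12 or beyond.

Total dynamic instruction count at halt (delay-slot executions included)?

10

[0] slt  $r2, $r0, $r2  →  {$r0:0, $r1:11, $r2:1, $r3:1}
[1] addi  $r2, $r1, 9  →  {$r0:0, $r1:11, $r2:20, $r3:1}
[2] addi  $r3, $r3, 12  →  {$r0:0, $r1:11, $r2:20, $r3:13}
[3] beq  $r3, $r1, L1  →  {$r0:0, $r1:11, $r2:20, $r3:13}  ⟨branch fallthrough⟩
[4] and  $r3, $r1, $r2  →  {$r0:0, $r1:11, $r2:20, $r3:0}
[5] and  $r3, $r0, $r2  →  {$r0:0, $r1:11, $r2:20, $r3:0}
[6] sub  $r3, $r1, $r2  →  {$r0:0, $r1:11, $r2:20, $r3:65527}
[7] bne  $r3, $r2, L11  →  {$r0:0, $r1:11, $r2:20, $r3:65527}  ⟨branch taken⟩
[8] nor  $r2, $r3, $r1  →  {$r0:0, $r1:11, $r2:0, $r3:65527}
[11] addi  $r1, $r1, 14  →  {$r0:0, $r1:25, $r2:0, $r3:65527}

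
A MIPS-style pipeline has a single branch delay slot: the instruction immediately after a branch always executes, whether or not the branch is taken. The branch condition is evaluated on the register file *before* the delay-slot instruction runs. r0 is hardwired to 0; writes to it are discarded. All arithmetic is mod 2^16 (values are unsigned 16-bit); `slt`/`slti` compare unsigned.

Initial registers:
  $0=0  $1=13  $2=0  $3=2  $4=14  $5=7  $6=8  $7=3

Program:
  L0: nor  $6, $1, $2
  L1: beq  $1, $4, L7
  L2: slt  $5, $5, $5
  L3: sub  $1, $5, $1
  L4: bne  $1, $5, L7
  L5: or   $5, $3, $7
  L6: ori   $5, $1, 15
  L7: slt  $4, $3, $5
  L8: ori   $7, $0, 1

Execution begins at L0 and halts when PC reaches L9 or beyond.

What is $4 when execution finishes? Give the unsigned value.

1

  step pc=0: nor  $6, $1, $2  regs=(0,13,0,2,14,7,65522,3)
  step pc=1: beq  $1, $4, L7  cond=F  regs=(0,13,0,2,14,7,65522,3)
  step pc=2: slt  $5, $5, $5  regs=(0,13,0,2,14,0,65522,3)
  step pc=3: sub  $1, $5, $1  regs=(0,65523,0,2,14,0,65522,3)
  step pc=4: bne  $1, $5, L7  cond=T  regs=(0,65523,0,2,14,0,65522,3)
  step pc=5: or   $5, $3, $7  regs=(0,65523,0,2,14,3,65522,3)
  step pc=7: slt  $4, $3, $5  regs=(0,65523,0,2,1,3,65522,3)
  step pc=8: ori   $7, $0, 1  regs=(0,65523,0,2,1,3,65522,1)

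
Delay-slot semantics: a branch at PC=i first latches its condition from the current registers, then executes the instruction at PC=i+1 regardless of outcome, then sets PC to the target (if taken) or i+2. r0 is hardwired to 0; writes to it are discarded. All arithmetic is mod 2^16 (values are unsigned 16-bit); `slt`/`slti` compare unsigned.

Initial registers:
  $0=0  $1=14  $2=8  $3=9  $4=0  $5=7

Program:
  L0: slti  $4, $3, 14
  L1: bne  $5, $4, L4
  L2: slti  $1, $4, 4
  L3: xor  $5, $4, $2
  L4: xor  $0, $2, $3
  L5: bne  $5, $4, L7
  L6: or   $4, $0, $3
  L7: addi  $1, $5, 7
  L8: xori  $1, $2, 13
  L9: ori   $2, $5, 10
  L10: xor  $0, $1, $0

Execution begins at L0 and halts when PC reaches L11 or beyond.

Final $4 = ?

  step pc=0: slti  $4, $3, 14  regs=(0,14,8,9,1,7)
  step pc=1: bne  $5, $4, L4  cond=T  regs=(0,14,8,9,1,7)
  step pc=2: slti  $1, $4, 4  regs=(0,1,8,9,1,7)
  step pc=4: xor  $0, $2, $3  regs=(0,1,8,9,1,7)
  step pc=5: bne  $5, $4, L7  cond=T  regs=(0,1,8,9,1,7)
  step pc=6: or   $4, $0, $3  regs=(0,1,8,9,9,7)
  step pc=7: addi  $1, $5, 7  regs=(0,14,8,9,9,7)
  step pc=8: xori  $1, $2, 13  regs=(0,5,8,9,9,7)
  step pc=9: ori   $2, $5, 10  regs=(0,5,15,9,9,7)
  step pc=10: xor  $0, $1, $0  regs=(0,5,15,9,9,7)

9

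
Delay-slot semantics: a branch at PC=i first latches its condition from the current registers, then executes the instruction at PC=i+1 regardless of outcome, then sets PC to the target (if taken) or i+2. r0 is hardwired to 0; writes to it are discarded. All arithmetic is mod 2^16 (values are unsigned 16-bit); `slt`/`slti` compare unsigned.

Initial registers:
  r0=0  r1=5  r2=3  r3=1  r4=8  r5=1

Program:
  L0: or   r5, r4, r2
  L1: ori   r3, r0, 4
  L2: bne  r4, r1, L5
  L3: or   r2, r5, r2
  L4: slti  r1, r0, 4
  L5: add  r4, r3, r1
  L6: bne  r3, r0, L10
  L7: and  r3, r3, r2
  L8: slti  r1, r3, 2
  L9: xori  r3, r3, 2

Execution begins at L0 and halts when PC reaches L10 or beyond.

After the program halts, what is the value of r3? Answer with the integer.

#0 or   r5, r4, r2 ; 0/5/3/1/8/11
#1 ori   r3, r0, 4 ; 0/5/3/4/8/11
#2 bne  r4, r1, L5 ; 0/5/3/4/8/11 ; →target
#3 or   r2, r5, r2 ; 0/5/11/4/8/11
#5 add  r4, r3, r1 ; 0/5/11/4/9/11
#6 bne  r3, r0, L10 ; 0/5/11/4/9/11 ; →target
#7 and  r3, r3, r2 ; 0/5/11/0/9/11

0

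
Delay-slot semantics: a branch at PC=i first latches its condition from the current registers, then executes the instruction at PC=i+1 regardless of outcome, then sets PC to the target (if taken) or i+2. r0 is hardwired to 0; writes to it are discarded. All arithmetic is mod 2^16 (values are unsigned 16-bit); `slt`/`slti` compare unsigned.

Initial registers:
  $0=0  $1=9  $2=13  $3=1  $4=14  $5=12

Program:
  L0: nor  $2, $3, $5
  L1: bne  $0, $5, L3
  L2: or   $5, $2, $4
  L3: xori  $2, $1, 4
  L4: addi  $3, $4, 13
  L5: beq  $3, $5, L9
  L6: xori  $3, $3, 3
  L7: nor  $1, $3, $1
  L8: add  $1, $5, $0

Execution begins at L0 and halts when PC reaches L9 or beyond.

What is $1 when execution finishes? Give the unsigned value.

  step pc=0: nor  $2, $3, $5  regs=(0,9,65522,1,14,12)
  step pc=1: bne  $0, $5, L3  cond=T  regs=(0,9,65522,1,14,12)
  step pc=2: or   $5, $2, $4  regs=(0,9,65522,1,14,65534)
  step pc=3: xori  $2, $1, 4  regs=(0,9,13,1,14,65534)
  step pc=4: addi  $3, $4, 13  regs=(0,9,13,27,14,65534)
  step pc=5: beq  $3, $5, L9  cond=F  regs=(0,9,13,27,14,65534)
  step pc=6: xori  $3, $3, 3  regs=(0,9,13,24,14,65534)
  step pc=7: nor  $1, $3, $1  regs=(0,65510,13,24,14,65534)
  step pc=8: add  $1, $5, $0  regs=(0,65534,13,24,14,65534)

65534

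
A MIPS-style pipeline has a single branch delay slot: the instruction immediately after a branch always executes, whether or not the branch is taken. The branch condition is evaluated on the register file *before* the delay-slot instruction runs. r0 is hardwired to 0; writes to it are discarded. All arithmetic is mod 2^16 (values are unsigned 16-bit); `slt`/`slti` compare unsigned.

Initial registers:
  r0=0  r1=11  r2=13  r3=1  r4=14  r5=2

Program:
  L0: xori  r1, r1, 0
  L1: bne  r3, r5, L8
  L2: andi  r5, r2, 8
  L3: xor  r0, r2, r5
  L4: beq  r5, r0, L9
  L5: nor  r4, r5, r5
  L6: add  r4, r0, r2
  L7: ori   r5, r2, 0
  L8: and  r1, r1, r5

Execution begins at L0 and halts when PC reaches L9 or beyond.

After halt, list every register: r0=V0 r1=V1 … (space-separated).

r0=0 r1=8 r2=13 r3=1 r4=14 r5=8

PC=0  xori  r1, r1, 0        | r0=0 r1=11 r2=13 r3=1 r4=14 r5=2
PC=1  bne  r3, r5, L8        | r0=0 r1=11 r2=13 r3=1 r4=14 r5=2  [TAKEN]
PC=2  andi  r5, r2, 8        | r0=0 r1=11 r2=13 r3=1 r4=14 r5=8
PC=8  and  r1, r1, r5        | r0=0 r1=8 r2=13 r3=1 r4=14 r5=8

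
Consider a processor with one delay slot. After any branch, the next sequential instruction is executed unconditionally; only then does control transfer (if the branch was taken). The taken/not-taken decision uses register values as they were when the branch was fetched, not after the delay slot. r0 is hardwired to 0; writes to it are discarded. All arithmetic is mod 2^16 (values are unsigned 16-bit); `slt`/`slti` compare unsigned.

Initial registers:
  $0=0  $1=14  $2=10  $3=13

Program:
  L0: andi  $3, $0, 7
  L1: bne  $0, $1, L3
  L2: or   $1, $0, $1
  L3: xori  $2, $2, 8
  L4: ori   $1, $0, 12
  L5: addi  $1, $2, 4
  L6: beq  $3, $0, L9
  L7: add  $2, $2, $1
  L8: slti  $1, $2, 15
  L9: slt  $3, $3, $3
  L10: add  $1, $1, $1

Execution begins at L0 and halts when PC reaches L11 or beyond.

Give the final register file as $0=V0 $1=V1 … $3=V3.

$0=0 $1=12 $2=8 $3=0

  step pc=0: andi  $3, $0, 7  regs=(0,14,10,0)
  step pc=1: bne  $0, $1, L3  cond=T  regs=(0,14,10,0)
  step pc=2: or   $1, $0, $1  regs=(0,14,10,0)
  step pc=3: xori  $2, $2, 8  regs=(0,14,2,0)
  step pc=4: ori   $1, $0, 12  regs=(0,12,2,0)
  step pc=5: addi  $1, $2, 4  regs=(0,6,2,0)
  step pc=6: beq  $3, $0, L9  cond=T  regs=(0,6,2,0)
  step pc=7: add  $2, $2, $1  regs=(0,6,8,0)
  step pc=9: slt  $3, $3, $3  regs=(0,6,8,0)
  step pc=10: add  $1, $1, $1  regs=(0,12,8,0)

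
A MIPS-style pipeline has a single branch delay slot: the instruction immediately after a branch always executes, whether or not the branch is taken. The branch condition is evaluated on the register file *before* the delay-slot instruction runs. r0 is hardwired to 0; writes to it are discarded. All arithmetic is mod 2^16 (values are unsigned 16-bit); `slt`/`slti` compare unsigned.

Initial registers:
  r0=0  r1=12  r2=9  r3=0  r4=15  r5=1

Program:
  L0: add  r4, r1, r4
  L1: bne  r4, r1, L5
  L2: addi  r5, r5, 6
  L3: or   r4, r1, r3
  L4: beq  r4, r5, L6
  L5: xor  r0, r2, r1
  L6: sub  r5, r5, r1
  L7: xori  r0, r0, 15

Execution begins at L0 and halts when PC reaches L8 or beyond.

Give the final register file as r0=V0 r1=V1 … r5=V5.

r0=0 r1=12 r2=9 r3=0 r4=27 r5=65531

#0 add  r4, r1, r4 ; 0/12/9/0/27/1
#1 bne  r4, r1, L5 ; 0/12/9/0/27/1 ; →target
#2 addi  r5, r5, 6 ; 0/12/9/0/27/7
#5 xor  r0, r2, r1 ; 0/12/9/0/27/7
#6 sub  r5, r5, r1 ; 0/12/9/0/27/65531
#7 xori  r0, r0, 15 ; 0/12/9/0/27/65531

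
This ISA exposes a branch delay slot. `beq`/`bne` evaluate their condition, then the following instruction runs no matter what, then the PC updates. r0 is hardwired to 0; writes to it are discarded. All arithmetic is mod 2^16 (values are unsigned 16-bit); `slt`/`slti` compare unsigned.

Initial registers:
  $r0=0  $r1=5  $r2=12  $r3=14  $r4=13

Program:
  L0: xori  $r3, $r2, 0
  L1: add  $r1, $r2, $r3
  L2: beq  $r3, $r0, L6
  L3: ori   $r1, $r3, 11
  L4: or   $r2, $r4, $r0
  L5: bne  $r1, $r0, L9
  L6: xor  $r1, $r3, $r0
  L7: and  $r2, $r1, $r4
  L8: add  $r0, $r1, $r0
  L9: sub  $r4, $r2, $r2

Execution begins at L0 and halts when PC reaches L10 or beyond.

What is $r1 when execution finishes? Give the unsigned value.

12

PC=0  xori  $r3, $r2, 0      | $r0=0 $r1=5 $r2=12 $r3=12 $r4=13
PC=1  add  $r1, $r2, $r3     | $r0=0 $r1=24 $r2=12 $r3=12 $r4=13
PC=2  beq  $r3, $r0, L6      | $r0=0 $r1=24 $r2=12 $r3=12 $r4=13  [not taken]
PC=3  ori   $r1, $r3, 11     | $r0=0 $r1=15 $r2=12 $r3=12 $r4=13
PC=4  or   $r2, $r4, $r0     | $r0=0 $r1=15 $r2=13 $r3=12 $r4=13
PC=5  bne  $r1, $r0, L9      | $r0=0 $r1=15 $r2=13 $r3=12 $r4=13  [TAKEN]
PC=6  xor  $r1, $r3, $r0     | $r0=0 $r1=12 $r2=13 $r3=12 $r4=13
PC=9  sub  $r4, $r2, $r2     | $r0=0 $r1=12 $r2=13 $r3=12 $r4=0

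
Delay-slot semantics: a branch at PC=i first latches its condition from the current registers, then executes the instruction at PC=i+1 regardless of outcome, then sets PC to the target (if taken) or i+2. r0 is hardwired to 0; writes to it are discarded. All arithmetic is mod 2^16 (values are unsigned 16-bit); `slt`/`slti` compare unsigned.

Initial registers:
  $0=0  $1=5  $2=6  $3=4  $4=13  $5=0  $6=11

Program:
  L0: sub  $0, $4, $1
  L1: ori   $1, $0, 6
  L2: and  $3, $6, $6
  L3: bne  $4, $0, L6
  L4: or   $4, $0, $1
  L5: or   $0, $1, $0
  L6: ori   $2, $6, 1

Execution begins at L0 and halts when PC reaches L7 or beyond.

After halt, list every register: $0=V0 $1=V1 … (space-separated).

PC=0  sub  $0, $4, $1        | $0=0 $1=5 $2=6 $3=4 $4=13 $5=0 $6=11
PC=1  ori   $1, $0, 6        | $0=0 $1=6 $2=6 $3=4 $4=13 $5=0 $6=11
PC=2  and  $3, $6, $6        | $0=0 $1=6 $2=6 $3=11 $4=13 $5=0 $6=11
PC=3  bne  $4, $0, L6        | $0=0 $1=6 $2=6 $3=11 $4=13 $5=0 $6=11  [TAKEN]
PC=4  or   $4, $0, $1        | $0=0 $1=6 $2=6 $3=11 $4=6 $5=0 $6=11
PC=6  ori   $2, $6, 1        | $0=0 $1=6 $2=11 $3=11 $4=6 $5=0 $6=11

$0=0 $1=6 $2=11 $3=11 $4=6 $5=0 $6=11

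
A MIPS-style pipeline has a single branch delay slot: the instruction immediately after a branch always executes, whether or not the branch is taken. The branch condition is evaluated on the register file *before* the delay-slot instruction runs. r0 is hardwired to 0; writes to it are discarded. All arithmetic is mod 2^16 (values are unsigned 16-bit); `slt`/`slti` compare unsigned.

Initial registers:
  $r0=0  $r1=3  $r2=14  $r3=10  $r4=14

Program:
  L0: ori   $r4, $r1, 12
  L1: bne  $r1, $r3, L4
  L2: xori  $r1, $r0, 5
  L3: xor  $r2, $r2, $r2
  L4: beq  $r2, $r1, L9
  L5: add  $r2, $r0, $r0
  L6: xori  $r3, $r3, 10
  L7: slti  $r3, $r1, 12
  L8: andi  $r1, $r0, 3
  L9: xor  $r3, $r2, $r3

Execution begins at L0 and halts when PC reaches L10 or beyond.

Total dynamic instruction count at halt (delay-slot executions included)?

9

#0 ori   $r4, $r1, 12 ; 0/3/14/10/15
#1 bne  $r1, $r3, L4 ; 0/3/14/10/15 ; →target
#2 xori  $r1, $r0, 5 ; 0/5/14/10/15
#4 beq  $r2, $r1, L9 ; 0/5/14/10/15 ; →fallthru
#5 add  $r2, $r0, $r0 ; 0/5/0/10/15
#6 xori  $r3, $r3, 10 ; 0/5/0/0/15
#7 slti  $r3, $r1, 12 ; 0/5/0/1/15
#8 andi  $r1, $r0, 3 ; 0/0/0/1/15
#9 xor  $r3, $r2, $r3 ; 0/0/0/1/15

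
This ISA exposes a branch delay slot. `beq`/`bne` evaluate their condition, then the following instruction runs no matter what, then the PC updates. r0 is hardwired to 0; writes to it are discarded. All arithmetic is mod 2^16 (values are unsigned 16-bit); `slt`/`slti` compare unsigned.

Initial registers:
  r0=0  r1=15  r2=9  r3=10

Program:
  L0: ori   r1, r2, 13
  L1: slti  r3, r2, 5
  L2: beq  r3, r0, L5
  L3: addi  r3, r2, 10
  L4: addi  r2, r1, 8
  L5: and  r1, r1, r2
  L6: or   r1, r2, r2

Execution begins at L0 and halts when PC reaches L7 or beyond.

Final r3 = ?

19

[0] ori   r1, r2, 13  →  {r0:0, r1:13, r2:9, r3:10}
[1] slti  r3, r2, 5  →  {r0:0, r1:13, r2:9, r3:0}
[2] beq  r3, r0, L5  →  {r0:0, r1:13, r2:9, r3:0}  ⟨branch taken⟩
[3] addi  r3, r2, 10  →  {r0:0, r1:13, r2:9, r3:19}
[5] and  r1, r1, r2  →  {r0:0, r1:9, r2:9, r3:19}
[6] or   r1, r2, r2  →  {r0:0, r1:9, r2:9, r3:19}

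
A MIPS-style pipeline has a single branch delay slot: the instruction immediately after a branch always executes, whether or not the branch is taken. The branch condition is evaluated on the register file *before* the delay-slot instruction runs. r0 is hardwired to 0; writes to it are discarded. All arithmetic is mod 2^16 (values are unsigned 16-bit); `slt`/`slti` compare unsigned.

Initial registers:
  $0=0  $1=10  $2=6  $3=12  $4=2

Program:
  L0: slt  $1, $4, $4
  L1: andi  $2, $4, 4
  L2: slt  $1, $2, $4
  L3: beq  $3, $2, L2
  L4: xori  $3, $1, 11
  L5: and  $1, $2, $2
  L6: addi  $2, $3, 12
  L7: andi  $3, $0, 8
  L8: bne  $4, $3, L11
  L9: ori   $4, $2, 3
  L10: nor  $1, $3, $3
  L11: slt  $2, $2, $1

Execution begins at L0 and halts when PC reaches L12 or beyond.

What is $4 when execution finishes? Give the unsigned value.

[0] slt  $1, $4, $4  →  {$0:0, $1:0, $2:6, $3:12, $4:2}
[1] andi  $2, $4, 4  →  {$0:0, $1:0, $2:0, $3:12, $4:2}
[2] slt  $1, $2, $4  →  {$0:0, $1:1, $2:0, $3:12, $4:2}
[3] beq  $3, $2, L2  →  {$0:0, $1:1, $2:0, $3:12, $4:2}  ⟨branch fallthrough⟩
[4] xori  $3, $1, 11  →  {$0:0, $1:1, $2:0, $3:10, $4:2}
[5] and  $1, $2, $2  →  {$0:0, $1:0, $2:0, $3:10, $4:2}
[6] addi  $2, $3, 12  →  {$0:0, $1:0, $2:22, $3:10, $4:2}
[7] andi  $3, $0, 8  →  {$0:0, $1:0, $2:22, $3:0, $4:2}
[8] bne  $4, $3, L11  →  {$0:0, $1:0, $2:22, $3:0, $4:2}  ⟨branch taken⟩
[9] ori   $4, $2, 3  →  {$0:0, $1:0, $2:22, $3:0, $4:23}
[11] slt  $2, $2, $1  →  {$0:0, $1:0, $2:0, $3:0, $4:23}

23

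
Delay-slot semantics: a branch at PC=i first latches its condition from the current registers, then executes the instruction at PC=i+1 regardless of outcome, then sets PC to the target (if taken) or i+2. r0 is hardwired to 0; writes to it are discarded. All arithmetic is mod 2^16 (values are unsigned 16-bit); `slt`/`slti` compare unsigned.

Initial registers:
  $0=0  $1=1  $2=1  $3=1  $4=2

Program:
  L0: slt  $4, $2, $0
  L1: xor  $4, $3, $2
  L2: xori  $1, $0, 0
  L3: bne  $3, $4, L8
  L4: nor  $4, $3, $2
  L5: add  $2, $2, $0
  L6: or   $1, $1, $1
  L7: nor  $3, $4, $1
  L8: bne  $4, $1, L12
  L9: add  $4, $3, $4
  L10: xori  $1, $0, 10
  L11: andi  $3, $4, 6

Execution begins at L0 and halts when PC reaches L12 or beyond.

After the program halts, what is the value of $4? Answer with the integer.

#0 slt  $4, $2, $0 ; 0/1/1/1/0
#1 xor  $4, $3, $2 ; 0/1/1/1/0
#2 xori  $1, $0, 0 ; 0/0/1/1/0
#3 bne  $3, $4, L8 ; 0/0/1/1/0 ; →target
#4 nor  $4, $3, $2 ; 0/0/1/1/65534
#8 bne  $4, $1, L12 ; 0/0/1/1/65534 ; →target
#9 add  $4, $3, $4 ; 0/0/1/1/65535

65535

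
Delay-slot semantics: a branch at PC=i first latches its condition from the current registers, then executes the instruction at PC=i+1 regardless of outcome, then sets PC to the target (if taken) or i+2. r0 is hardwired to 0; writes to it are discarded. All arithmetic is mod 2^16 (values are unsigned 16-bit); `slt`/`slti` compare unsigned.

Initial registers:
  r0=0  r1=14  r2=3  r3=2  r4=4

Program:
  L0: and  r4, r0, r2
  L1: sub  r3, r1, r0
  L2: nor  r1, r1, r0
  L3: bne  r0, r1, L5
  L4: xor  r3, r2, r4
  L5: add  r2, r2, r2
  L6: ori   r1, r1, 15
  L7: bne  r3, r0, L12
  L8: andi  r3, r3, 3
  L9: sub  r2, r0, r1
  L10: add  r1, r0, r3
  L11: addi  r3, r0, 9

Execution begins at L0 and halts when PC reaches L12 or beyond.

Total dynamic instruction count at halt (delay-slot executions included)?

9

  step pc=0: and  r4, r0, r2  regs=(0,14,3,2,0)
  step pc=1: sub  r3, r1, r0  regs=(0,14,3,14,0)
  step pc=2: nor  r1, r1, r0  regs=(0,65521,3,14,0)
  step pc=3: bne  r0, r1, L5  cond=T  regs=(0,65521,3,14,0)
  step pc=4: xor  r3, r2, r4  regs=(0,65521,3,3,0)
  step pc=5: add  r2, r2, r2  regs=(0,65521,6,3,0)
  step pc=6: ori   r1, r1, 15  regs=(0,65535,6,3,0)
  step pc=7: bne  r3, r0, L12  cond=T  regs=(0,65535,6,3,0)
  step pc=8: andi  r3, r3, 3  regs=(0,65535,6,3,0)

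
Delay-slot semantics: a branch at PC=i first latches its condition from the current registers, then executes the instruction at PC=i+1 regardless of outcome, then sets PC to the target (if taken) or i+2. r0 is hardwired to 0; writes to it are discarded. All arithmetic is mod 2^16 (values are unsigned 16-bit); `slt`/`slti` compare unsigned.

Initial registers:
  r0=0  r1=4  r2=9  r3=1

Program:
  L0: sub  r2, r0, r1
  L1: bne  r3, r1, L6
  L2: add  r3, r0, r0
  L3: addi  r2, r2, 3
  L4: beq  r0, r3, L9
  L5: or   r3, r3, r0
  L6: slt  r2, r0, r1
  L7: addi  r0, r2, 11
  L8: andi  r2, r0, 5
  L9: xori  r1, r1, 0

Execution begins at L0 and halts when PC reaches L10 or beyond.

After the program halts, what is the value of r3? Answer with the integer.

PC=0  sub  r2, r0, r1        | r0=0 r1=4 r2=65532 r3=1
PC=1  bne  r3, r1, L6        | r0=0 r1=4 r2=65532 r3=1  [TAKEN]
PC=2  add  r3, r0, r0        | r0=0 r1=4 r2=65532 r3=0
PC=6  slt  r2, r0, r1        | r0=0 r1=4 r2=1 r3=0
PC=7  addi  r0, r2, 11       | r0=0 r1=4 r2=1 r3=0
PC=8  andi  r2, r0, 5        | r0=0 r1=4 r2=0 r3=0
PC=9  xori  r1, r1, 0        | r0=0 r1=4 r2=0 r3=0

0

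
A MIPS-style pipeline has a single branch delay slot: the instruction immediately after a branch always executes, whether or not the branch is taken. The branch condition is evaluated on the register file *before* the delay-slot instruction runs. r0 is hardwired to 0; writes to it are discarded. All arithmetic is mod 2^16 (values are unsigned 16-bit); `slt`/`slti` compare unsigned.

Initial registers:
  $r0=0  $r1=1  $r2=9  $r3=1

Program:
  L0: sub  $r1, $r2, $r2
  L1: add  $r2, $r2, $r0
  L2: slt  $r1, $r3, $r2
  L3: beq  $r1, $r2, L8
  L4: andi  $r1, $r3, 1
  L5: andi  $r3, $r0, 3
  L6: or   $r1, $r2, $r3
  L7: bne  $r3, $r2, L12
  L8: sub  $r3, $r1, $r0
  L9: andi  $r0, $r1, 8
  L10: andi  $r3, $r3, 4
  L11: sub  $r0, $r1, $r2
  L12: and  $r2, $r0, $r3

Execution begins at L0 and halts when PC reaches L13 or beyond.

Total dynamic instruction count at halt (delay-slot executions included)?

PC=0  sub  $r1, $r2, $r2     | $r0=0 $r1=0 $r2=9 $r3=1
PC=1  add  $r2, $r2, $r0     | $r0=0 $r1=0 $r2=9 $r3=1
PC=2  slt  $r1, $r3, $r2     | $r0=0 $r1=1 $r2=9 $r3=1
PC=3  beq  $r1, $r2, L8      | $r0=0 $r1=1 $r2=9 $r3=1  [not taken]
PC=4  andi  $r1, $r3, 1      | $r0=0 $r1=1 $r2=9 $r3=1
PC=5  andi  $r3, $r0, 3      | $r0=0 $r1=1 $r2=9 $r3=0
PC=6  or   $r1, $r2, $r3     | $r0=0 $r1=9 $r2=9 $r3=0
PC=7  bne  $r3, $r2, L12     | $r0=0 $r1=9 $r2=9 $r3=0  [TAKEN]
PC=8  sub  $r3, $r1, $r0     | $r0=0 $r1=9 $r2=9 $r3=9
PC=12 and  $r2, $r0, $r3     | $r0=0 $r1=9 $r2=0 $r3=9

10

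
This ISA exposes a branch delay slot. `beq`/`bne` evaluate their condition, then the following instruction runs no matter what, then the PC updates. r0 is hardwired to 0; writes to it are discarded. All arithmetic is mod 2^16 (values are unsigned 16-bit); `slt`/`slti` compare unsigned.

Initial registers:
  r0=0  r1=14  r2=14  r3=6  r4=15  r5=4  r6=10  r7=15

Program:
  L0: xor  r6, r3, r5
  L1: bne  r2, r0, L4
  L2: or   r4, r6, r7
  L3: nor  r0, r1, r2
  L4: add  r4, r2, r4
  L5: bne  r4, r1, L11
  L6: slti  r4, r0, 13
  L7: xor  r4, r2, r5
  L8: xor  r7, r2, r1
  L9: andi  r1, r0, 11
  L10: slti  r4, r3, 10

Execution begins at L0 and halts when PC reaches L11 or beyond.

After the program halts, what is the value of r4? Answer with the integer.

1

[0] xor  r6, r3, r5  →  {r0:0, r1:14, r2:14, r3:6, r4:15, r5:4, r6:2, r7:15}
[1] bne  r2, r0, L4  →  {r0:0, r1:14, r2:14, r3:6, r4:15, r5:4, r6:2, r7:15}  ⟨branch taken⟩
[2] or   r4, r6, r7  →  {r0:0, r1:14, r2:14, r3:6, r4:15, r5:4, r6:2, r7:15}
[4] add  r4, r2, r4  →  {r0:0, r1:14, r2:14, r3:6, r4:29, r5:4, r6:2, r7:15}
[5] bne  r4, r1, L11  →  {r0:0, r1:14, r2:14, r3:6, r4:29, r5:4, r6:2, r7:15}  ⟨branch taken⟩
[6] slti  r4, r0, 13  →  {r0:0, r1:14, r2:14, r3:6, r4:1, r5:4, r6:2, r7:15}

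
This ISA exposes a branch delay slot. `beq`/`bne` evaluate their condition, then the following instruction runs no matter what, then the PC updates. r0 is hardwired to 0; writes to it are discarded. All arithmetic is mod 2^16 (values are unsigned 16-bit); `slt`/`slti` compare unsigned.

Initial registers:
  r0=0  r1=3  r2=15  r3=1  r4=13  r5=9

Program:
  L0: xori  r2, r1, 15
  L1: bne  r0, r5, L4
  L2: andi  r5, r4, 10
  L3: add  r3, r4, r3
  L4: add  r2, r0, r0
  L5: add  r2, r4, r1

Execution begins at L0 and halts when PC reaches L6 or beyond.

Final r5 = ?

#0 xori  r2, r1, 15 ; 0/3/12/1/13/9
#1 bne  r0, r5, L4 ; 0/3/12/1/13/9 ; →target
#2 andi  r5, r4, 10 ; 0/3/12/1/13/8
#4 add  r2, r0, r0 ; 0/3/0/1/13/8
#5 add  r2, r4, r1 ; 0/3/16/1/13/8

8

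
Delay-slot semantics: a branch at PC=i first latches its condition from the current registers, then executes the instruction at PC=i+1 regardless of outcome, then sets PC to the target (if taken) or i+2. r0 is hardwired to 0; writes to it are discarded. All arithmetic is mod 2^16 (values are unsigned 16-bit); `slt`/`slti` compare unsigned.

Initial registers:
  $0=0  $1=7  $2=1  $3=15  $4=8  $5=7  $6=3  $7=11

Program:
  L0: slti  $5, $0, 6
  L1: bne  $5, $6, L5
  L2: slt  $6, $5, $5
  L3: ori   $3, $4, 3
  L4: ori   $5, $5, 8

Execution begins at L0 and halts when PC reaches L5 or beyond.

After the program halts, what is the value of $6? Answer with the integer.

0

#0 slti  $5, $0, 6 ; 0/7/1/15/8/1/3/11
#1 bne  $5, $6, L5 ; 0/7/1/15/8/1/3/11 ; →target
#2 slt  $6, $5, $5 ; 0/7/1/15/8/1/0/11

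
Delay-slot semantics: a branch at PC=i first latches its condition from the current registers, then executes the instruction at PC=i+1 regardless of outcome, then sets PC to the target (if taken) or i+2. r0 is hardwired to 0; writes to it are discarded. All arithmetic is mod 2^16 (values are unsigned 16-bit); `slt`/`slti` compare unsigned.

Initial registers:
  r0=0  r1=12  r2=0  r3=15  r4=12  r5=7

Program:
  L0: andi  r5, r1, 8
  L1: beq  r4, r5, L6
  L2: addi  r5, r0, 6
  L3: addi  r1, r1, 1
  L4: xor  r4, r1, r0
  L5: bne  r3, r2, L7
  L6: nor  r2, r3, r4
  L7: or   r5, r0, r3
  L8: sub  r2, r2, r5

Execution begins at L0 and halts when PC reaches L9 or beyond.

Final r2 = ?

[0] andi  r5, r1, 8  →  {r0:0, r1:12, r2:0, r3:15, r4:12, r5:8}
[1] beq  r4, r5, L6  →  {r0:0, r1:12, r2:0, r3:15, r4:12, r5:8}  ⟨branch fallthrough⟩
[2] addi  r5, r0, 6  →  {r0:0, r1:12, r2:0, r3:15, r4:12, r5:6}
[3] addi  r1, r1, 1  →  {r0:0, r1:13, r2:0, r3:15, r4:12, r5:6}
[4] xor  r4, r1, r0  →  {r0:0, r1:13, r2:0, r3:15, r4:13, r5:6}
[5] bne  r3, r2, L7  →  {r0:0, r1:13, r2:0, r3:15, r4:13, r5:6}  ⟨branch taken⟩
[6] nor  r2, r3, r4  →  {r0:0, r1:13, r2:65520, r3:15, r4:13, r5:6}
[7] or   r5, r0, r3  →  {r0:0, r1:13, r2:65520, r3:15, r4:13, r5:15}
[8] sub  r2, r2, r5  →  {r0:0, r1:13, r2:65505, r3:15, r4:13, r5:15}

65505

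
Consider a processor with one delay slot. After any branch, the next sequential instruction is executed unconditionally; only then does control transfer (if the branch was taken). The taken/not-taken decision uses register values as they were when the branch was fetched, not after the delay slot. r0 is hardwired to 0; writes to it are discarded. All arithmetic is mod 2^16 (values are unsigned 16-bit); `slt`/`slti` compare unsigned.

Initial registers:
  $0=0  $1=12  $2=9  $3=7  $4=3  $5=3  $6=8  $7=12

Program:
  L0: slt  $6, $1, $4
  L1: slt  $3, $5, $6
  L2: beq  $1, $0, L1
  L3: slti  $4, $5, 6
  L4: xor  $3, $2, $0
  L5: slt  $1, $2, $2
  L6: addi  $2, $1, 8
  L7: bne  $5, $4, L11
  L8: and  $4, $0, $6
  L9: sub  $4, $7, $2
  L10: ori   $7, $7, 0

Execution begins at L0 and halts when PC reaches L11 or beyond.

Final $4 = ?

0

  step pc=0: slt  $6, $1, $4  regs=(0,12,9,7,3,3,0,12)
  step pc=1: slt  $3, $5, $6  regs=(0,12,9,0,3,3,0,12)
  step pc=2: beq  $1, $0, L1  cond=F  regs=(0,12,9,0,3,3,0,12)
  step pc=3: slti  $4, $5, 6  regs=(0,12,9,0,1,3,0,12)
  step pc=4: xor  $3, $2, $0  regs=(0,12,9,9,1,3,0,12)
  step pc=5: slt  $1, $2, $2  regs=(0,0,9,9,1,3,0,12)
  step pc=6: addi  $2, $1, 8  regs=(0,0,8,9,1,3,0,12)
  step pc=7: bne  $5, $4, L11  cond=T  regs=(0,0,8,9,1,3,0,12)
  step pc=8: and  $4, $0, $6  regs=(0,0,8,9,0,3,0,12)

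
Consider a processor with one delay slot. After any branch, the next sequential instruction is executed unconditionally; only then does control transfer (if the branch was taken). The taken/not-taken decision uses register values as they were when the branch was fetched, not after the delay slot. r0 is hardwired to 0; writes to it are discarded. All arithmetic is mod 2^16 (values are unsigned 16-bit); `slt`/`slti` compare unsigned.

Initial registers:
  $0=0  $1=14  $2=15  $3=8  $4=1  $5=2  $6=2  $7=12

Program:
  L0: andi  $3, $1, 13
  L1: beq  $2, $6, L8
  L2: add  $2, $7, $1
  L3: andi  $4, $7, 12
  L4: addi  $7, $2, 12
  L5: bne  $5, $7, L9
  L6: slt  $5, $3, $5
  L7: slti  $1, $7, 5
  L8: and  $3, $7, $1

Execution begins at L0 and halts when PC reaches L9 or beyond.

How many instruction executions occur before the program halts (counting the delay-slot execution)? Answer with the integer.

7

  step pc=0: andi  $3, $1, 13  regs=(0,14,15,12,1,2,2,12)
  step pc=1: beq  $2, $6, L8  cond=F  regs=(0,14,15,12,1,2,2,12)
  step pc=2: add  $2, $7, $1  regs=(0,14,26,12,1,2,2,12)
  step pc=3: andi  $4, $7, 12  regs=(0,14,26,12,12,2,2,12)
  step pc=4: addi  $7, $2, 12  regs=(0,14,26,12,12,2,2,38)
  step pc=5: bne  $5, $7, L9  cond=T  regs=(0,14,26,12,12,2,2,38)
  step pc=6: slt  $5, $3, $5  regs=(0,14,26,12,12,0,2,38)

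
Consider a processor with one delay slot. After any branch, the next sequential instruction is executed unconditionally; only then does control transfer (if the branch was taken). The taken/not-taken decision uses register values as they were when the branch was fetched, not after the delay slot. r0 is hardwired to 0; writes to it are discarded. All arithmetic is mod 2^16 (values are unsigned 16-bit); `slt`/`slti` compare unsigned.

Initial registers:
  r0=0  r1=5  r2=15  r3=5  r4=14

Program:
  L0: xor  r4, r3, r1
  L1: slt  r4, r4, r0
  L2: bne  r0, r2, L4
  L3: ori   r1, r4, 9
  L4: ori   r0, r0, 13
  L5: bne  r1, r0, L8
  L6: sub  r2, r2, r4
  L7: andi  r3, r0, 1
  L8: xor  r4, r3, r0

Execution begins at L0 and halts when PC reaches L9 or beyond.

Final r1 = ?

PC=0  xor  r4, r3, r1        | r0=0 r1=5 r2=15 r3=5 r4=0
PC=1  slt  r4, r4, r0        | r0=0 r1=5 r2=15 r3=5 r4=0
PC=2  bne  r0, r2, L4        | r0=0 r1=5 r2=15 r3=5 r4=0  [TAKEN]
PC=3  ori   r1, r4, 9        | r0=0 r1=9 r2=15 r3=5 r4=0
PC=4  ori   r0, r0, 13       | r0=0 r1=9 r2=15 r3=5 r4=0
PC=5  bne  r1, r0, L8        | r0=0 r1=9 r2=15 r3=5 r4=0  [TAKEN]
PC=6  sub  r2, r2, r4        | r0=0 r1=9 r2=15 r3=5 r4=0
PC=8  xor  r4, r3, r0        | r0=0 r1=9 r2=15 r3=5 r4=5

9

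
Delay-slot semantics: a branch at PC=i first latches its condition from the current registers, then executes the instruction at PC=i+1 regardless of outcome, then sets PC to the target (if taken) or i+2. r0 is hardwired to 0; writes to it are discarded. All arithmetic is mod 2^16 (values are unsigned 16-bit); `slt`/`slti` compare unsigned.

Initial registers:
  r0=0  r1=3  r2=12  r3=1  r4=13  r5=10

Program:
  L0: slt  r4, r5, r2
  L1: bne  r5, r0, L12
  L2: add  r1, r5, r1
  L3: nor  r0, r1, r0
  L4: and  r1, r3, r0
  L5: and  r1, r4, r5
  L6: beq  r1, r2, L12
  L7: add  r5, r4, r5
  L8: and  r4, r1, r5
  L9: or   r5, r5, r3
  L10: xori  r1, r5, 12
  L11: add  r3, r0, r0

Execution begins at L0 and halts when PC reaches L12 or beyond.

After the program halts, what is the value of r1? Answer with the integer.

#0 slt  r4, r5, r2 ; 0/3/12/1/1/10
#1 bne  r5, r0, L12 ; 0/3/12/1/1/10 ; →target
#2 add  r1, r5, r1 ; 0/13/12/1/1/10

13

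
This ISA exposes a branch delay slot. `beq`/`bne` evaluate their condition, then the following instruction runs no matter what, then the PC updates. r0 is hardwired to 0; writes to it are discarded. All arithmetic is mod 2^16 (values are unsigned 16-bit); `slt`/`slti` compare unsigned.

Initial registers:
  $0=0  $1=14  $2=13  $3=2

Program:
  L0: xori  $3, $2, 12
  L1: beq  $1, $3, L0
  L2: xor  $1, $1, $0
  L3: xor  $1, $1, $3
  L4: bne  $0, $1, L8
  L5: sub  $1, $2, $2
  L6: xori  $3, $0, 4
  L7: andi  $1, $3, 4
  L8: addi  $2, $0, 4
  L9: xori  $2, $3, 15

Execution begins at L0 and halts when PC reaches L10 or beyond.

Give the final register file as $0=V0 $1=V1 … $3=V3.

$0=0 $1=0 $2=14 $3=1

[0] xori  $3, $2, 12  →  {$0:0, $1:14, $2:13, $3:1}
[1] beq  $1, $3, L0  →  {$0:0, $1:14, $2:13, $3:1}  ⟨branch fallthrough⟩
[2] xor  $1, $1, $0  →  {$0:0, $1:14, $2:13, $3:1}
[3] xor  $1, $1, $3  →  {$0:0, $1:15, $2:13, $3:1}
[4] bne  $0, $1, L8  →  {$0:0, $1:15, $2:13, $3:1}  ⟨branch taken⟩
[5] sub  $1, $2, $2  →  {$0:0, $1:0, $2:13, $3:1}
[8] addi  $2, $0, 4  →  {$0:0, $1:0, $2:4, $3:1}
[9] xori  $2, $3, 15  →  {$0:0, $1:0, $2:14, $3:1}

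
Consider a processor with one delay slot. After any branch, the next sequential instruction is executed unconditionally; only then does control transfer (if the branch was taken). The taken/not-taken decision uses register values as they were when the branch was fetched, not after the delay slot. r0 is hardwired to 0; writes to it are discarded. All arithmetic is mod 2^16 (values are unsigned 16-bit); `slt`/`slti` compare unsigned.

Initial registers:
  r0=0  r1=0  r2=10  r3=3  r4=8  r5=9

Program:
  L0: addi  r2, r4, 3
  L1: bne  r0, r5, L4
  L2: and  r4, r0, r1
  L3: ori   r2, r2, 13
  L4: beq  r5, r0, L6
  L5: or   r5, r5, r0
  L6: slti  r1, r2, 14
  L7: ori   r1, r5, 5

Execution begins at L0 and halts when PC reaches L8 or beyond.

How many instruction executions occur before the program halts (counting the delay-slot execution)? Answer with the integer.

7

  step pc=0: addi  r2, r4, 3  regs=(0,0,11,3,8,9)
  step pc=1: bne  r0, r5, L4  cond=T  regs=(0,0,11,3,8,9)
  step pc=2: and  r4, r0, r1  regs=(0,0,11,3,0,9)
  step pc=4: beq  r5, r0, L6  cond=F  regs=(0,0,11,3,0,9)
  step pc=5: or   r5, r5, r0  regs=(0,0,11,3,0,9)
  step pc=6: slti  r1, r2, 14  regs=(0,1,11,3,0,9)
  step pc=7: ori   r1, r5, 5  regs=(0,13,11,3,0,9)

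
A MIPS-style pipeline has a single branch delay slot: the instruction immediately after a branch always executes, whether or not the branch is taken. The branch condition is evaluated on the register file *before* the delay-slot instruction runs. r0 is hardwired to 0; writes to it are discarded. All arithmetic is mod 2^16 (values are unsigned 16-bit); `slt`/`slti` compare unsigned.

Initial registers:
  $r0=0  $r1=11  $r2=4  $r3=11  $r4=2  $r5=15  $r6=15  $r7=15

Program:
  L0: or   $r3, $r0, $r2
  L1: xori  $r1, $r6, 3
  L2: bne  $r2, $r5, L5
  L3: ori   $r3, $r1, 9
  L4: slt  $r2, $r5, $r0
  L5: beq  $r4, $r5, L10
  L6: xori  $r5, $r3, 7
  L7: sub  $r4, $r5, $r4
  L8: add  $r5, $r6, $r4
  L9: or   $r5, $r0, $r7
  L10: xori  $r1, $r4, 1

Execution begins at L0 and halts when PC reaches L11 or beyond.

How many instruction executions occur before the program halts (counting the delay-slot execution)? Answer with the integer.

  step pc=0: or   $r3, $r0, $r2  regs=(0,11,4,4,2,15,15,15)
  step pc=1: xori  $r1, $r6, 3  regs=(0,12,4,4,2,15,15,15)
  step pc=2: bne  $r2, $r5, L5  cond=T  regs=(0,12,4,4,2,15,15,15)
  step pc=3: ori   $r3, $r1, 9  regs=(0,12,4,13,2,15,15,15)
  step pc=5: beq  $r4, $r5, L10  cond=F  regs=(0,12,4,13,2,15,15,15)
  step pc=6: xori  $r5, $r3, 7  regs=(0,12,4,13,2,10,15,15)
  step pc=7: sub  $r4, $r5, $r4  regs=(0,12,4,13,8,10,15,15)
  step pc=8: add  $r5, $r6, $r4  regs=(0,12,4,13,8,23,15,15)
  step pc=9: or   $r5, $r0, $r7  regs=(0,12,4,13,8,15,15,15)
  step pc=10: xori  $r1, $r4, 1  regs=(0,9,4,13,8,15,15,15)

10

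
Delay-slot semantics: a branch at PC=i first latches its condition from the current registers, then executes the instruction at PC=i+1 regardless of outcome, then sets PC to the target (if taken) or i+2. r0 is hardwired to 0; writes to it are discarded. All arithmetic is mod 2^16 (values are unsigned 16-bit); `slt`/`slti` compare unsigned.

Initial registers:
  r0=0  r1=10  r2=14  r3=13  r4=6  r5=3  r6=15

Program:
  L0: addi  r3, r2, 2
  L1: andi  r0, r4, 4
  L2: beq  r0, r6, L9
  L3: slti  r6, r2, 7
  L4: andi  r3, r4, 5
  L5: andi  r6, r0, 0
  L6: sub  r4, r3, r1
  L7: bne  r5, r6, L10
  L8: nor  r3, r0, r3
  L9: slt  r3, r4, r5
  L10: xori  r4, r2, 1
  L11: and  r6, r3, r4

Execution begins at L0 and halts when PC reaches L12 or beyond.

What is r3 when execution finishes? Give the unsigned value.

  step pc=0: addi  r3, r2, 2  regs=(0,10,14,16,6,3,15)
  step pc=1: andi  r0, r4, 4  regs=(0,10,14,16,6,3,15)
  step pc=2: beq  r0, r6, L9  cond=F  regs=(0,10,14,16,6,3,15)
  step pc=3: slti  r6, r2, 7  regs=(0,10,14,16,6,3,0)
  step pc=4: andi  r3, r4, 5  regs=(0,10,14,4,6,3,0)
  step pc=5: andi  r6, r0, 0  regs=(0,10,14,4,6,3,0)
  step pc=6: sub  r4, r3, r1  regs=(0,10,14,4,65530,3,0)
  step pc=7: bne  r5, r6, L10  cond=T  regs=(0,10,14,4,65530,3,0)
  step pc=8: nor  r3, r0, r3  regs=(0,10,14,65531,65530,3,0)
  step pc=10: xori  r4, r2, 1  regs=(0,10,14,65531,15,3,0)
  step pc=11: and  r6, r3, r4  regs=(0,10,14,65531,15,3,11)

65531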